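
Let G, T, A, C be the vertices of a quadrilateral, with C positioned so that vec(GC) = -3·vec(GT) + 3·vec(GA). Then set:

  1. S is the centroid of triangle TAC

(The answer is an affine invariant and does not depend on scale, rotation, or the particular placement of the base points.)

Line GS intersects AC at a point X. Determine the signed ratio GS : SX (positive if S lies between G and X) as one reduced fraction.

GS:SX = 8

Assign G = (0, 0), T = (1, 0), A = (0, 1), C = (-3, 3) — the answer is frame-independent, so this choice is without loss of generality.
1. S is the centroid of triangle TAC ⇒ S = (-2/3, 4/3)
line GS meets AC at X = (-3/4, 3/2)
S = G + t·(X−G) with t = 8/9, so GS:SX = 8/9:1/9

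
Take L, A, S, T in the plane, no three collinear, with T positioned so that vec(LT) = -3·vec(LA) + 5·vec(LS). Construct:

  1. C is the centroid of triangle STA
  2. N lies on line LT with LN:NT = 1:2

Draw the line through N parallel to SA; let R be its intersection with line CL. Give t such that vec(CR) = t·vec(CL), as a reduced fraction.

Assign L = (0, 0), A = (1, 0), S = (0, 1), T = (-3, 5) — the answer is frame-independent, so this choice is without loss of generality.
1. C is the centroid of triangle STA ⇒ C = (-2/3, 2)
2. N lies on line LT with LN:NT = 1:2 ⇒ N = (-1, 5/3)
through N parallel to SA: direction (1, -1); meets CL at R = (-1/3, 1)
R = C + t·(L−C) with t = 1/2

t = 1/2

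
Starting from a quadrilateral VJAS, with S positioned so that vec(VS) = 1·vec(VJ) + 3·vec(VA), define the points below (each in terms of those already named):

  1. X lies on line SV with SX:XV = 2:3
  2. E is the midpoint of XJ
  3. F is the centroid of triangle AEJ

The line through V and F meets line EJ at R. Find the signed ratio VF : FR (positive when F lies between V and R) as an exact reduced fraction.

Set V = (0, 0), J = (1, 0), A = (0, 1), S = (1, 3); any affine frame gives the same invariant.
1. X lies on line SV with SX:XV = 2:3 ⇒ X = (3/5, 9/5)
2. E is the midpoint of XJ ⇒ E = (4/5, 9/10)
3. F is the centroid of triangle AEJ ⇒ F = (3/5, 19/30)
line VF meets EJ at R = (81/100, 171/200)
F = V + t·(R−V) with t = 20/27, so VF:FR = 20/27:7/27

VF:FR = 20/7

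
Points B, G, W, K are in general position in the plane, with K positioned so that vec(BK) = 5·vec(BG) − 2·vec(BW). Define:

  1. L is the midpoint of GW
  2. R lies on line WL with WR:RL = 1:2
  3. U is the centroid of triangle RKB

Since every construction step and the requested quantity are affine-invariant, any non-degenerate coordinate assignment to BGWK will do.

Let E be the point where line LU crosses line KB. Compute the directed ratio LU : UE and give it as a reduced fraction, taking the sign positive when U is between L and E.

Choose coordinates B = (0, 0), G = (1, 0), W = (0, 1), K = (5, -2).
1. L is the midpoint of GW ⇒ L = (1/2, 1/2)
2. R lies on line WL with WR:RL = 1:2 ⇒ R = (1/6, 5/6)
3. U is the centroid of triangle RKB ⇒ U = (31/18, -7/18)
line LU meets KB at E = (95/36, -19/18)
U = L + t·(E−L) with t = 4/7, so LU:UE = 4/7:3/7

LU:UE = 4/3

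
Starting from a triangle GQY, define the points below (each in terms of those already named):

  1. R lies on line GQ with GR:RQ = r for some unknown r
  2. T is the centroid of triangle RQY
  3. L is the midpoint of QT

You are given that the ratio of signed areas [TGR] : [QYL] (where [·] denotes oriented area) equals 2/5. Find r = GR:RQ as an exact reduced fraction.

Set G = (0, 0), Q = (1, 0), Y = (0, 1); any affine frame gives the same invariant.
1. With GR:RQ = r, write λ = r/(r+1) so R = G + λ·(Q−G); R is affine-linear in λ
2. T is the centroid of triangle RQY ⇒ T is an affine combination of earlier points and hence also affine-linear in λ
3. L is the midpoint of QT ⇒ L is an affine combination of earlier points and hence also affine-linear in λ
Every point depending on R is an affine combination of R and λ-independent points, so each such coordinate is linear in λ; the λ² term in each signed area is a multiple of (Q−G)×(Q−G) = 0, so 2·[TGR] and 2·[QYL] are each linear in λ. Evaluating at λ=0 and λ=1:
  2·[TGR] = 1/3·λ,   2·[QYL] = -1/6·λ + 1/6
So [TGR]:[QYL] = (1/3·λ) / (-1/6·λ + 1/6). Setting this equal to 2/5:
  1/3·λ = 2/5·(-1/6·λ + 1/6)  ⇒  λ = 1/6
Then r = λ/(1−λ) = (1/6)/(5/6) = 1/5. Check: with r = 1/5, R = (1/6, 0) and [TGR]:[QYL] = 2/5 as required.

r = 1/5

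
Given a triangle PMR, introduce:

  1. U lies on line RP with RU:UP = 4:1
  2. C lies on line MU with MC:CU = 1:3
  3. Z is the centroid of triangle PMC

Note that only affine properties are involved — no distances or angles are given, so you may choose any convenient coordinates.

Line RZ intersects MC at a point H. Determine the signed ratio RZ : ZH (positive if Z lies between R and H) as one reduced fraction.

RZ:ZH = -13

Set P = (0, 0), M = (1, 0), R = (0, 1); any affine frame gives the same invariant.
1. U lies on line RP with RU:UP = 4:1 ⇒ U = (0, 1/5)
2. C lies on line MU with MC:CU = 1:3 ⇒ C = (3/4, 1/20)
3. Z is the centroid of triangle PMC ⇒ Z = (7/12, 1/60)
line RZ meets MC at H = (7/13, 6/65)
Z = R + t·(H−R) with t = 13/12, so RZ:ZH = 13/12:-1/12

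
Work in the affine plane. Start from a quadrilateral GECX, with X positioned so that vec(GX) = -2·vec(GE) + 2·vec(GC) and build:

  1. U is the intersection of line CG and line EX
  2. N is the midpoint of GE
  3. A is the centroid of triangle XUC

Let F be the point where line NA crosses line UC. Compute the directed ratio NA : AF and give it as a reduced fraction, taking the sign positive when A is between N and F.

NA:AF = -7/4

Choose coordinates G = (0, 0), E = (1, 0), C = (0, 1), X = (-2, 2).
1. U is the intersection of line CG and line EX ⇒ U = (0, 2/3)
2. N is the midpoint of GE ⇒ N = (1/2, 0)
3. A is the centroid of triangle XUC ⇒ A = (-2/3, 11/9)
line NA meets UC at F = (0, 11/21)
A = N + t·(F−N) with t = 7/3, so NA:AF = 7/3:-4/3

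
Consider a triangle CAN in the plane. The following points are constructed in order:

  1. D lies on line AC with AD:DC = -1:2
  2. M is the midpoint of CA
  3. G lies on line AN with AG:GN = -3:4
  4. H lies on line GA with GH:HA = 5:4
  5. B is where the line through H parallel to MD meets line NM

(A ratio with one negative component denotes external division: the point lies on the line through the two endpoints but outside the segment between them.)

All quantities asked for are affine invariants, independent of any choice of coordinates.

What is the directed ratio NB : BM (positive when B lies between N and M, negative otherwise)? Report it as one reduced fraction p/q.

Assign C = (0, 0), A = (1, 0), N = (0, 1) — the answer is frame-independent, so this choice is without loss of generality.
1. D lies on line AC with AD:DC = -1:2 ⇒ D = (2, 0)
2. M is the midpoint of CA ⇒ M = (1/2, 0)
3. G lies on line AN with AG:GN = -3:4 ⇒ G = (4, -3)
4. H lies on line GA with GH:HA = 5:4 ⇒ H = (7/3, -4/3)
5. B is where the line through H parallel to MD meets line NM ⇒ B = (7/6, -4/3)
B = N + t·(M−N) with t = 7/3, so NB:BM = t:(1−t) = 7/3:-4/3

NB:BM = -7/4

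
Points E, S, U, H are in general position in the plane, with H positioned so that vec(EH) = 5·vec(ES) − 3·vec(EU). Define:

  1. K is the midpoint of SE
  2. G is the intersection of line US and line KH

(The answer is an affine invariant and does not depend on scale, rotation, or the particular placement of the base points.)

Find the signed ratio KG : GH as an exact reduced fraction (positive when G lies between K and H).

KG:GH = 1/2

Set E = (0, 0), S = (1, 0), U = (0, 1), H = (5, -3); any affine frame gives the same invariant.
1. K is the midpoint of SE ⇒ K = (1/2, 0)
2. G is the intersection of line US and line KH ⇒ G = (2, -1)
G = K + t·(H−K) with t = 1/3, so KG:GH = t:(1−t) = 1/3:2/3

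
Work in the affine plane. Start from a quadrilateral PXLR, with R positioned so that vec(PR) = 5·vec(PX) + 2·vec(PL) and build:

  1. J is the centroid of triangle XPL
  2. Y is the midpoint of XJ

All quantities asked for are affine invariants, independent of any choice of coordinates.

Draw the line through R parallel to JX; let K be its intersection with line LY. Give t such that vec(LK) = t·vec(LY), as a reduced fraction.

Set P = (0, 0), X = (1, 0), L = (0, 1), R = (5, 2); any affine frame gives the same invariant.
1. J is the centroid of triangle XPL ⇒ J = (1/3, 1/3)
2. Y is the midpoint of XJ ⇒ Y = (2/3, 1/6)
through R parallel to JX: direction (2/3, -1/3); meets LY at K = (-14/3, 41/6)
K = L + t·(Y−L) with t = -7

t = -7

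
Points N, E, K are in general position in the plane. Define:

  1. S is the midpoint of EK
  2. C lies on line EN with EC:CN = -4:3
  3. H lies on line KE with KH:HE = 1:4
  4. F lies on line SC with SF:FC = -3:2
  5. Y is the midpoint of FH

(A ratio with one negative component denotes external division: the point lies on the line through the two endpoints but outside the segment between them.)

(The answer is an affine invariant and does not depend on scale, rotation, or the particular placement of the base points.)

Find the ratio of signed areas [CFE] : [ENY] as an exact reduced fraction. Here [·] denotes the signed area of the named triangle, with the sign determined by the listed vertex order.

[CFE]:[ENY] = 40

Set N = (0, 0), E = (1, 0), K = (0, 1); any affine frame gives the same invariant.
1. S is the midpoint of EK ⇒ S = (1/2, 1/2)
2. C lies on line EN with EC:CN = -4:3 ⇒ C = (-3, 0)
3. H lies on line KE with KH:HE = 1:4 ⇒ H = (1/5, 4/5)
4. F lies on line SC with SF:FC = -3:2 ⇒ F = (-10, -1)
5. Y is the midpoint of FH ⇒ Y = (-49/10, -1/10)
2·[CFE] = 4, 2·[ENY] = 1/10
[CFE]:[ENY] = 4:1/10 = 40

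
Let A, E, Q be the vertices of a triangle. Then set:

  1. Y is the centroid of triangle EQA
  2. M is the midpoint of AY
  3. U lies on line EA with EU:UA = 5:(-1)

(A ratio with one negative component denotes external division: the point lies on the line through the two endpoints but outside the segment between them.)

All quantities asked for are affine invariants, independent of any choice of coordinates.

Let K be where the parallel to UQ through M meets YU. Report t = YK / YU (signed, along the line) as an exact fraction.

t = 1/4

Set A = (0, 0), E = (1, 0), Q = (0, 1); any affine frame gives the same invariant.
1. Y is the centroid of triangle EQA ⇒ Y = (1/3, 1/3)
2. M is the midpoint of AY ⇒ M = (1/6, 1/6)
3. U lies on line EA with EU:UA = 5:(-1) ⇒ U = (-1/4, 0)
through M parallel to UQ: direction (1/4, 1); meets YU at K = (3/16, 1/4)
K = Y + t·(U−Y) with t = 1/4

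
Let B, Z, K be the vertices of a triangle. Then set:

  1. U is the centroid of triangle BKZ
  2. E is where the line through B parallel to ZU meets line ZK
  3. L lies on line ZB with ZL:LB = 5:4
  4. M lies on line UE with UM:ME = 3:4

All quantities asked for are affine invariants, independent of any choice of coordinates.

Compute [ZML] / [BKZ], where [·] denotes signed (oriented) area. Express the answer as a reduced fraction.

Work in coordinates with B = (0, 0), Z = (1, 0), K = (0, 1).
1. U is the centroid of triangle BKZ ⇒ U = (1/3, 1/3)
2. E is where the line through B parallel to ZU meets line ZK ⇒ E = (2, -1)
3. L lies on line ZB with ZL:LB = 5:4 ⇒ L = (4/9, 0)
4. M lies on line UE with UM:ME = 3:4 ⇒ M = (22/21, -5/21)
2·[ZML] = -25/189, 2·[BKZ] = -1
[ZML]:[BKZ] = -25/189:-1 = 25/189

[ZML]:[BKZ] = 25/189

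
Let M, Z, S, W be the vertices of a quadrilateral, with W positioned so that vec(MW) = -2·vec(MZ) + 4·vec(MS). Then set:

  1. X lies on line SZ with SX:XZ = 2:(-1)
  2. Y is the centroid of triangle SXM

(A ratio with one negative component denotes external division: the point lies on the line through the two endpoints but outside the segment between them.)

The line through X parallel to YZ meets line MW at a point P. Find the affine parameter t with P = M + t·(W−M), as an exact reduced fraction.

Choose coordinates M = (0, 0), Z = (1, 0), S = (0, 1), W = (-2, 4).
1. X lies on line SZ with SX:XZ = 2:(-1) ⇒ X = (2, -1)
2. Y is the centroid of triangle SXM ⇒ Y = (2/3, 0)
through X parallel to YZ: direction (1/3, 0); meets MW at P = (1/2, -1)
P = M + t·(W−M) with t = -1/4

t = -1/4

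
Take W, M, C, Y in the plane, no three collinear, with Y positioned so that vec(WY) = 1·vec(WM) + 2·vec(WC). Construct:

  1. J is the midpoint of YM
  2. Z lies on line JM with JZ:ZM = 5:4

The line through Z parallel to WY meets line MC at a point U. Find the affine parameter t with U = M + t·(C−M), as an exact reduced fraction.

Work in coordinates with W = (0, 0), M = (1, 0), C = (0, 1), Y = (1, 2).
1. J is the midpoint of YM ⇒ J = (1, 1)
2. Z lies on line JM with JZ:ZM = 5:4 ⇒ Z = (1, 4/9)
through Z parallel to WY: direction (1, 2); meets MC at U = (23/27, 4/27)
U = M + t·(C−M) with t = 4/27

t = 4/27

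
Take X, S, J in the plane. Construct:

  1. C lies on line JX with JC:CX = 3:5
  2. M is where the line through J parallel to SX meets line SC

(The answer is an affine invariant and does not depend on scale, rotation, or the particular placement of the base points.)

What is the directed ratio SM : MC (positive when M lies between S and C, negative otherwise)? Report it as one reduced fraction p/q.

SM:MC = -8/3

Work in coordinates with X = (0, 0), S = (1, 0), J = (0, 1).
1. C lies on line JX with JC:CX = 3:5 ⇒ C = (0, 5/8)
2. M is where the line through J parallel to SX meets line SC ⇒ M = (-3/5, 1)
M = S + t·(C−S) with t = 8/5, so SM:MC = t:(1−t) = 8/5:-3/5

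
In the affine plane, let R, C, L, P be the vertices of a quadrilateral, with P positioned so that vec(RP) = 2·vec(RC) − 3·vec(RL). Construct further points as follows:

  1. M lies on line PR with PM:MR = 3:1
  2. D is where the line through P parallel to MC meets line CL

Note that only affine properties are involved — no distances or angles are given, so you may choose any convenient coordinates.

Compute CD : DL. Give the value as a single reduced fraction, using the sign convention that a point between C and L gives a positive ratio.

CD:DL = -9/14

Choose coordinates R = (0, 0), C = (1, 0), L = (0, 1), P = (2, -3).
1. M lies on line PR with PM:MR = 3:1 ⇒ M = (1/2, -3/4)
2. D is where the line through P parallel to MC meets line CL ⇒ D = (14/5, -9/5)
D = C + t·(L−C) with t = -9/5, so CD:DL = t:(1−t) = -9/5:14/5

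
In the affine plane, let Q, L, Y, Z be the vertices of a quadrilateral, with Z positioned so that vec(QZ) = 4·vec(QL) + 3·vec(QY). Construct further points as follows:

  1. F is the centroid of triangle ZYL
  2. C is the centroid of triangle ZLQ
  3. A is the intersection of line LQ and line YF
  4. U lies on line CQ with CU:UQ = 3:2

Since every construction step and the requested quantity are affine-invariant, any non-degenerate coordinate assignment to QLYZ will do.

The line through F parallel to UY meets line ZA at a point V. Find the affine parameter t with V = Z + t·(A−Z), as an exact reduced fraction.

t = 113/333

Assign Q = (0, 0), L = (1, 0), Y = (0, 1), Z = (4, 3) — the answer is frame-independent, so this choice is without loss of generality.
1. F is the centroid of triangle ZYL ⇒ F = (5/3, 4/3)
2. C is the centroid of triangle ZLQ ⇒ C = (5/3, 1)
3. A is the intersection of line LQ and line YF ⇒ A = (-5, 0)
4. U lies on line CQ with CU:UQ = 3:2 ⇒ U = (2/3, 2/5)
through F parallel to UY: direction (-2/3, 3/5); meets ZA at V = (35/37, 220/111)
V = Z + t·(A−Z) with t = 113/333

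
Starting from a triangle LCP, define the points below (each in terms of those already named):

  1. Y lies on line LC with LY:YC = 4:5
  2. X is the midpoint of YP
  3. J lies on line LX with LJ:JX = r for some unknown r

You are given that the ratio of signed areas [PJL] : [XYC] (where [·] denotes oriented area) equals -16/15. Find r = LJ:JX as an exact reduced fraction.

r = -4

Work in coordinates with L = (0, 0), C = (1, 0), P = (0, 1).
1. Y lies on line LC with LY:YC = 4:5 ⇒ Y = (4/9, 0)
2. X is the midpoint of YP ⇒ X = (2/9, 1/2)
3. With LJ:JX = r, write λ = r/(r+1) so J = L + λ·(X−L); J is affine-linear in λ
Every point depending on J is an affine combination of J and λ-independent points, so each such coordinate is linear in λ; the λ² term in each signed area is a multiple of (X−L)×(X−L) = 0, so 2·[PJL] and 2·[XYC] are each linear in λ. Evaluating at λ=0 and λ=1:
  2·[PJL] = -2/9·λ,   2·[XYC] = 5/18
So [PJL]:[XYC] = (-2/9·λ) / (5/18). Setting this equal to -16/15:
  -2/9·λ = -16/15·(5/18)  ⇒  λ = 4/3
Then r = λ/(1−λ) = (4/3)/(-1/3) = -4. Check: with r = -4, J = (8/27, 2/3) and [PJL]:[XYC] = -16/15 as required.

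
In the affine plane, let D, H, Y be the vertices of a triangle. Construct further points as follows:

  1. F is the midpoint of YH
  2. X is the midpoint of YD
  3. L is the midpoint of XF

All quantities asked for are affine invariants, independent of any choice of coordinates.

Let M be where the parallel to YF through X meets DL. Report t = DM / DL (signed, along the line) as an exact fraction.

Set D = (0, 0), H = (1, 0), Y = (0, 1); any affine frame gives the same invariant.
1. F is the midpoint of YH ⇒ F = (1/2, 1/2)
2. X is the midpoint of YD ⇒ X = (0, 1/2)
3. L is the midpoint of XF ⇒ L = (1/4, 1/2)
through X parallel to YF: direction (1/2, -1/2); meets DL at M = (1/6, 1/3)
M = D + t·(L−D) with t = 2/3

t = 2/3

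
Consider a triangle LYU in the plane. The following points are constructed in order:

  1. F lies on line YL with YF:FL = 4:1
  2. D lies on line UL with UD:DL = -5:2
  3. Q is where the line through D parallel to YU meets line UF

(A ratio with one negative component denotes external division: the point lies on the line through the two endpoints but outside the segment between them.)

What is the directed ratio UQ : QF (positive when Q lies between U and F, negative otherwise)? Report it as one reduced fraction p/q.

Set L = (0, 0), Y = (1, 0), U = (0, 1); any affine frame gives the same invariant.
1. F lies on line YL with YF:FL = 4:1 ⇒ F = (1/5, 0)
2. D lies on line UL with UD:DL = -5:2 ⇒ D = (0, -2/3)
3. Q is where the line through D parallel to YU meets line UF ⇒ Q = (5/12, -13/12)
Q = U + t·(F−U) with t = 25/12, so UQ:QF = t:(1−t) = 25/12:-13/12

UQ:QF = -25/13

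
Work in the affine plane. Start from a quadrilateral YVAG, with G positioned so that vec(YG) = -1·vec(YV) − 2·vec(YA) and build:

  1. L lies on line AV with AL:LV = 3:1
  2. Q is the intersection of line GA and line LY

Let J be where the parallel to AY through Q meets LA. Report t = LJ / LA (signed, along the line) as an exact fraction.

Choose coordinates Y = (0, 0), V = (1, 0), A = (0, 1), G = (-1, -2).
1. L lies on line AV with AL:LV = 3:1 ⇒ L = (3/4, 1/4)
2. Q is the intersection of line GA and line LY ⇒ Q = (-3/8, -1/8)
through Q parallel to AY: direction (0, -1); meets LA at J = (-3/8, 11/8)
J = L + t·(A−L) with t = 3/2

t = 3/2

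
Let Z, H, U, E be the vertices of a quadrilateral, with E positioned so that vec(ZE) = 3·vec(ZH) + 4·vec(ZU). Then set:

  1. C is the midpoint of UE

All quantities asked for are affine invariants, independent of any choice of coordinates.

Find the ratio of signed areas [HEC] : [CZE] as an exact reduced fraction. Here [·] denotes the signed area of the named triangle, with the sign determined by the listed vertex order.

[HEC]:[CZE] = 2

Set Z = (0, 0), H = (1, 0), U = (0, 1), E = (3, 4); any affine frame gives the same invariant.
1. C is the midpoint of UE ⇒ C = (3/2, 5/2)
2·[HEC] = 3, 2·[CZE] = 3/2
[HEC]:[CZE] = 3:3/2 = 2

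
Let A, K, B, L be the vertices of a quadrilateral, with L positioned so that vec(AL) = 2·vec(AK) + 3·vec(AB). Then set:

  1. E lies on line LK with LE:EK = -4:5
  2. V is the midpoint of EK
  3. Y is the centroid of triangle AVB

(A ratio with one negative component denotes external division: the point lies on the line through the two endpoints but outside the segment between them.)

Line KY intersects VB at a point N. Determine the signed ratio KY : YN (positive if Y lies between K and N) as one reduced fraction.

KY:YN = 53/7

Work in coordinates with A = (0, 0), K = (1, 0), B = (0, 1), L = (2, 3).
1. E lies on line LK with LE:EK = -4:5 ⇒ E = (6, 15)
2. V is the midpoint of EK ⇒ V = (7/2, 15/2)
3. Y is the centroid of triangle AVB ⇒ Y = (7/6, 17/6)
line KY meets VB at N = (63/53, 170/53)
Y = K + t·(N−K) with t = 53/60, so KY:YN = 53/60:7/60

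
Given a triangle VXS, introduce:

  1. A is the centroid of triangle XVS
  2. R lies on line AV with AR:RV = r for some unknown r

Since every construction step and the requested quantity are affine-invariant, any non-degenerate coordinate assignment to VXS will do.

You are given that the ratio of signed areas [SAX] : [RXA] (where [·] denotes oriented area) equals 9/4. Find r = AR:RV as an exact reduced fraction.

Set V = (0, 0), X = (1, 0), S = (0, 1); any affine frame gives the same invariant.
1. A is the centroid of triangle XVS ⇒ A = (1/3, 1/3)
2. With AR:RV = r, write λ = r/(r+1) so R = A + λ·(V−A); R is affine-linear in λ
Every point depending on R is an affine combination of R and λ-independent points, so each such coordinate is linear in λ; the λ² term in each signed area is a multiple of (V−A)×(V−A) = 0, so 2·[SAX] and 2·[RXA] are each linear in λ. Evaluating at λ=0 and λ=1:
  2·[SAX] = 1/3,   2·[RXA] = 1/3·λ
So [SAX]:[RXA] = (1/3) / (1/3·λ). Setting this equal to 9/4:
  1/3 = 9/4·(1/3·λ)  ⇒  λ = 4/9
Then r = λ/(1−λ) = (4/9)/(5/9) = 4/5. Check: with r = 4/5, R = (5/27, 5/27) and [SAX]:[RXA] = 9/4 as required.

r = 4/5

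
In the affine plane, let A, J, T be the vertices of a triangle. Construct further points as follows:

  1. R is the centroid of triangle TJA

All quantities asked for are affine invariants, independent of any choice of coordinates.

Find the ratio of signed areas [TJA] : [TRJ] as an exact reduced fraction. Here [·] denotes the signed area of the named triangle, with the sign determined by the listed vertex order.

[TJA]:[TRJ] = -3

Work in coordinates with A = (0, 0), J = (1, 0), T = (0, 1).
1. R is the centroid of triangle TJA ⇒ R = (1/3, 1/3)
2·[TJA] = -1, 2·[TRJ] = 1/3
[TJA]:[TRJ] = -1:1/3 = -3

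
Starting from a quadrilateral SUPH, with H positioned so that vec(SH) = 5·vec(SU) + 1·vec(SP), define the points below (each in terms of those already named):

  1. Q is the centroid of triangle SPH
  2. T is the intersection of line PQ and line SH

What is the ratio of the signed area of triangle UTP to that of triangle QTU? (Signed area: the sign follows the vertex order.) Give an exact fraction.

[UTP]:[QTU] = -3

Choose coordinates S = (0, 0), U = (1, 0), P = (0, 1), H = (5, 1).
1. Q is the centroid of triangle SPH ⇒ Q = (5/3, 2/3)
2. T is the intersection of line PQ and line SH ⇒ T = (5/2, 1/2)
2·[UTP] = 2, 2·[QTU] = -2/3
[UTP]:[QTU] = 2:-2/3 = -3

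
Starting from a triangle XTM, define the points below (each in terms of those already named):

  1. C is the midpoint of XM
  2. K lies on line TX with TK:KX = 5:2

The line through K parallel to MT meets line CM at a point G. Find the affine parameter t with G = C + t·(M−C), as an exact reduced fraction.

t = -3/7

Assign X = (0, 0), T = (1, 0), M = (0, 1) — the answer is frame-independent, so this choice is without loss of generality.
1. C is the midpoint of XM ⇒ C = (0, 1/2)
2. K lies on line TX with TK:KX = 5:2 ⇒ K = (2/7, 0)
through K parallel to MT: direction (1, -1); meets CM at G = (0, 2/7)
G = C + t·(M−C) with t = -3/7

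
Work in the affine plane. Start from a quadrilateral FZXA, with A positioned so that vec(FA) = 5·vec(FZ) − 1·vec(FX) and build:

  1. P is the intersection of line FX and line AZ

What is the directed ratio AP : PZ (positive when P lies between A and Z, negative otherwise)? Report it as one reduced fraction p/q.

AP:PZ = -5

Work in coordinates with F = (0, 0), Z = (1, 0), X = (0, 1), A = (5, -1).
1. P is the intersection of line FX and line AZ ⇒ P = (0, 1/4)
P = A + t·(Z−A) with t = 5/4, so AP:PZ = t:(1−t) = 5/4:-1/4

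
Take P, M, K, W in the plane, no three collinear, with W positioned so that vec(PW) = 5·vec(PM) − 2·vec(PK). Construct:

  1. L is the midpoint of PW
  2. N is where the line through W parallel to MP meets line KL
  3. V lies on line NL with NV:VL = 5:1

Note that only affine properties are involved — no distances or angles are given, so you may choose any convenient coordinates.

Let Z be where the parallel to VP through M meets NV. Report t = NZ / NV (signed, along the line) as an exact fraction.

Assign P = (0, 0), M = (1, 0), K = (0, 1), W = (5, -2) — the answer is frame-independent, so this choice is without loss of generality.
1. L is the midpoint of PW ⇒ L = (5/2, -1)
2. N is where the line through W parallel to MP meets line KL ⇒ N = (15/4, -2)
3. V lies on line NL with NV:VL = 5:1 ⇒ V = (65/24, -7/6)
through M parallel to VP: direction (-65/24, 7/6); meets NV at Z = (37/24, -7/30)
Z = N + t·(V−N) with t = 53/25

t = 53/25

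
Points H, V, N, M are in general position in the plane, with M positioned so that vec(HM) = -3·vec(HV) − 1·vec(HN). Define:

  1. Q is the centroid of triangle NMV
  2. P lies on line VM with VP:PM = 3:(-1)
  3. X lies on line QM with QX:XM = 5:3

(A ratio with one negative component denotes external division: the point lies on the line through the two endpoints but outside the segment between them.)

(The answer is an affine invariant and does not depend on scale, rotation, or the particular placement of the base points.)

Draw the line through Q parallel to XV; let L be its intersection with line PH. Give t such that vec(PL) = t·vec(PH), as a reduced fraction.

Assign H = (0, 0), V = (1, 0), N = (0, 1), M = (-3, -1) — the answer is frame-independent, so this choice is without loss of generality.
1. Q is the centroid of triangle NMV ⇒ Q = (-2/3, 0)
2. P lies on line VM with VP:PM = 3:(-1) ⇒ P = (-5, -3/2)
3. X lies on line QM with QX:XM = 5:3 ⇒ X = (-17/8, -5/8)
through Q parallel to XV: direction (25/8, 5/8); meets PH at L = (4/3, 2/5)
L = P + t·(H−P) with t = 19/15

t = 19/15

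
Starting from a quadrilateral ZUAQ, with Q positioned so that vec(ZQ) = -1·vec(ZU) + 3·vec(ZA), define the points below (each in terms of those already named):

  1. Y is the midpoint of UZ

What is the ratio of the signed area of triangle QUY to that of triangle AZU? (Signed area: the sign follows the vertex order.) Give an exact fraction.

Work in coordinates with Z = (0, 0), U = (1, 0), A = (0, 1), Q = (-1, 3).
1. Y is the midpoint of UZ ⇒ Y = (1/2, 0)
2·[QUY] = -3/2, 2·[AZU] = 1
[QUY]:[AZU] = -3/2:1 = -3/2

[QUY]:[AZU] = -3/2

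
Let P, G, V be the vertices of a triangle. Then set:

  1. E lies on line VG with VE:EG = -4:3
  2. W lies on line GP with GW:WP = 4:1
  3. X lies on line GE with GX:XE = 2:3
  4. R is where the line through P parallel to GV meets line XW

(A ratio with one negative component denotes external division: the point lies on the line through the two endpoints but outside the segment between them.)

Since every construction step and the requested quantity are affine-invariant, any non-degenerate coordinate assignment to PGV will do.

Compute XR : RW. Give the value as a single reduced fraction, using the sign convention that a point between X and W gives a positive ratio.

XR:RW = -5

Set P = (0, 0), G = (1, 0), V = (0, 1); any affine frame gives the same invariant.
1. E lies on line VG with VE:EG = -4:3 ⇒ E = (4, -3)
2. W lies on line GP with GW:WP = 4:1 ⇒ W = (1/5, 0)
3. X lies on line GE with GX:XE = 2:3 ⇒ X = (11/5, -6/5)
4. R is where the line through P parallel to GV meets line XW ⇒ R = (-3/10, 3/10)
R = X + t·(W−X) with t = 5/4, so XR:RW = t:(1−t) = 5/4:-1/4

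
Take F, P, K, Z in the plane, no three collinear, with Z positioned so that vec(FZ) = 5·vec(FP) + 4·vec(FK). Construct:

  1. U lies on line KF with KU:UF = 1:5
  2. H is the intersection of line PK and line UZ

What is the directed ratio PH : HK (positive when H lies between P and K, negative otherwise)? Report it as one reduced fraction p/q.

PH:HK = 44/5

Work in coordinates with F = (0, 0), P = (1, 0), K = (0, 1), Z = (5, 4).
1. U lies on line KF with KU:UF = 1:5 ⇒ U = (0, 5/6)
2. H is the intersection of line PK and line UZ ⇒ H = (5/49, 44/49)
H = P + t·(K−P) with t = 44/49, so PH:HK = t:(1−t) = 44/49:5/49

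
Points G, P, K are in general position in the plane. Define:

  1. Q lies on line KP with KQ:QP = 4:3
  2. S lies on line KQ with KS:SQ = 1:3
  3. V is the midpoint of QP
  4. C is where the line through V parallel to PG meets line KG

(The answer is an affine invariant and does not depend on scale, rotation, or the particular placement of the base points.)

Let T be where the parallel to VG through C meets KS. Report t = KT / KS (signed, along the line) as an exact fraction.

Work in coordinates with G = (0, 0), P = (1, 0), K = (0, 1).
1. Q lies on line KP with KQ:QP = 4:3 ⇒ Q = (4/7, 3/7)
2. S lies on line KQ with KS:SQ = 1:3 ⇒ S = (1/7, 6/7)
3. V is the midpoint of QP ⇒ V = (11/14, 3/14)
4. C is where the line through V parallel to PG meets line KG ⇒ C = (0, 3/14)
through C parallel to VG: direction (-11/14, -3/14); meets KS at T = (121/196, 75/196)
T = K + t·(S−K) with t = 121/28

t = 121/28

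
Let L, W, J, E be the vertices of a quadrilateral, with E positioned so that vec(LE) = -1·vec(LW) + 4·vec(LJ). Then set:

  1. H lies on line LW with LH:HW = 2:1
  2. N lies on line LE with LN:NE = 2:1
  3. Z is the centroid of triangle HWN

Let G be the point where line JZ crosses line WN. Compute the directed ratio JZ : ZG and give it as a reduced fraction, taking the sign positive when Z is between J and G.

Work in coordinates with L = (0, 0), W = (1, 0), J = (0, 1), E = (-1, 4).
1. H lies on line LW with LH:HW = 2:1 ⇒ H = (2/3, 0)
2. N lies on line LE with LN:NE = 2:1 ⇒ N = (-2/3, 8/3)
3. Z is the centroid of triangle HWN ⇒ Z = (1/3, 8/9)
line JZ meets WN at G = (9/19, 16/19)
Z = J + t·(G−J) with t = 19/27, so JZ:ZG = 19/27:8/27

JZ:ZG = 19/8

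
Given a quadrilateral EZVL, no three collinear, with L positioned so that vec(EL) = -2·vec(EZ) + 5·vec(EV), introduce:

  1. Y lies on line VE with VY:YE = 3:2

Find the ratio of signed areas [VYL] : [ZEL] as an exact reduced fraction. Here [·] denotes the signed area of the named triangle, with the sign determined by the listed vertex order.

[VYL]:[ZEL] = 6/25

Assign E = (0, 0), Z = (1, 0), V = (0, 1), L = (-2, 5) — the answer is frame-independent, so this choice is without loss of generality.
1. Y lies on line VE with VY:YE = 3:2 ⇒ Y = (0, 2/5)
2·[VYL] = -6/5, 2·[ZEL] = -5
[VYL]:[ZEL] = -6/5:-5 = 6/25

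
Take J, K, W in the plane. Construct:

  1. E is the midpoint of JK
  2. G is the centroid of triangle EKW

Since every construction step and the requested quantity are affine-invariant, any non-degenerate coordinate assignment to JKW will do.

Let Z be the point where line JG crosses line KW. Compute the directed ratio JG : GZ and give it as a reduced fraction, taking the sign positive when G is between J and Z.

Assign J = (0, 0), K = (1, 0), W = (0, 1) — the answer is frame-independent, so this choice is without loss of generality.
1. E is the midpoint of JK ⇒ E = (1/2, 0)
2. G is the centroid of triangle EKW ⇒ G = (1/2, 1/3)
line JG meets KW at Z = (3/5, 2/5)
G = J + t·(Z−J) with t = 5/6, so JG:GZ = 5/6:1/6

JG:GZ = 5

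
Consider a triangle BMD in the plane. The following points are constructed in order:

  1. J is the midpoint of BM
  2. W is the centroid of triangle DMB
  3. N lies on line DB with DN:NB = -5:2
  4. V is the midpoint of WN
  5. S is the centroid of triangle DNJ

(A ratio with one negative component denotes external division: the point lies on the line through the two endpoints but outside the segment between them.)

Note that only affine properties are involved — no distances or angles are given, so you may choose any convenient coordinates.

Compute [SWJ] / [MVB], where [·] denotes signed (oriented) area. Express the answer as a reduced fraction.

Work in coordinates with B = (0, 0), M = (1, 0), D = (0, 1).
1. J is the midpoint of BM ⇒ J = (1/2, 0)
2. W is the centroid of triangle DMB ⇒ W = (1/3, 1/3)
3. N lies on line DB with DN:NB = -5:2 ⇒ N = (0, -2/3)
4. V is the midpoint of WN ⇒ V = (1/6, -1/6)
5. S is the centroid of triangle DNJ ⇒ S = (1/6, 1/9)
2·[SWJ] = -5/54, 2·[MVB] = -1/6
[SWJ]:[MVB] = -5/54:-1/6 = 5/9

[SWJ]:[MVB] = 5/9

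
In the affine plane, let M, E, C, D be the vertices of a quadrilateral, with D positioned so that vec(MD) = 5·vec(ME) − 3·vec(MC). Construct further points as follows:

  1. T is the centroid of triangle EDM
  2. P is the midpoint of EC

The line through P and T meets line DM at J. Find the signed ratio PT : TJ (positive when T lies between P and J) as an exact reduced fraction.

Choose coordinates M = (0, 0), E = (1, 0), C = (0, 1), D = (5, -3).
1. T is the centroid of triangle EDM ⇒ T = (2, -1)
2. P is the midpoint of EC ⇒ P = (1/2, 1/2)
line PT meets DM at J = (5/2, -3/2)
T = P + t·(J−P) with t = 3/4, so PT:TJ = 3/4:1/4

PT:TJ = 3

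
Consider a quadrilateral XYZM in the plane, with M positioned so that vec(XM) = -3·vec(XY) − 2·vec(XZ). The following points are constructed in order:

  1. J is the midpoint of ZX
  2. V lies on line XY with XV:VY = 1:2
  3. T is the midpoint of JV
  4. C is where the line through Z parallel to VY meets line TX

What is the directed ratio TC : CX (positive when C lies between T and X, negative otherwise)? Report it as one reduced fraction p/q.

TC:CX = -3/4

Set X = (0, 0), Y = (1, 0), Z = (0, 1), M = (-3, -2); any affine frame gives the same invariant.
1. J is the midpoint of ZX ⇒ J = (0, 1/2)
2. V lies on line XY with XV:VY = 1:2 ⇒ V = (1/3, 0)
3. T is the midpoint of JV ⇒ T = (1/6, 1/4)
4. C is where the line through Z parallel to VY meets line TX ⇒ C = (2/3, 1)
C = T + t·(X−T) with t = -3, so TC:CX = t:(1−t) = -3:4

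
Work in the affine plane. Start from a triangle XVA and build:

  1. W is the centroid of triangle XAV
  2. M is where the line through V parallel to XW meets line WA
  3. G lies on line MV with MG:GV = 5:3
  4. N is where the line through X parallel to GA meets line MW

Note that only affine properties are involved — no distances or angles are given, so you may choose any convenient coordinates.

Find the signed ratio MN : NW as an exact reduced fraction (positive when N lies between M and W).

MN:NW = -11/16

Assign X = (0, 0), V = (1, 0), A = (0, 1) — the answer is frame-independent, so this choice is without loss of generality.
1. W is the centroid of triangle XAV ⇒ W = (1/3, 1/3)
2. M is where the line through V parallel to XW meets line WA ⇒ M = (2/3, -1/3)
3. G lies on line MV with MG:GV = 5:3 ⇒ G = (7/8, -1/8)
4. N is where the line through X parallel to GA meets line MW ⇒ N = (7/5, -9/5)
N = M + t·(W−M) with t = -11/5, so MN:NW = t:(1−t) = -11/5:16/5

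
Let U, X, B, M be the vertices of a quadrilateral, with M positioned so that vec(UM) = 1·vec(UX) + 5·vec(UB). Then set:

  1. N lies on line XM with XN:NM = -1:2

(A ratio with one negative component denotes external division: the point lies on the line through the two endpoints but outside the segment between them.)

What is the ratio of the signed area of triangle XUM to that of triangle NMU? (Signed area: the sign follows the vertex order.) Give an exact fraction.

[XUM]:[NMU] = -1/2

Set U = (0, 0), X = (1, 0), B = (0, 1), M = (1, 5); any affine frame gives the same invariant.
1. N lies on line XM with XN:NM = -1:2 ⇒ N = (1, -5)
2·[XUM] = -5, 2·[NMU] = 10
[XUM]:[NMU] = -5:10 = -1/2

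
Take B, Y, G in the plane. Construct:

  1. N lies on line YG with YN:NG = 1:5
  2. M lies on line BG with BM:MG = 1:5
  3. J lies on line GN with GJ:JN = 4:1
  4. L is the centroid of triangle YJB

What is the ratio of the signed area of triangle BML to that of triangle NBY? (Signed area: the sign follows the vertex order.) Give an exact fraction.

[BML]:[NBY] = -5/9

Choose coordinates B = (0, 0), Y = (1, 0), G = (0, 1).
1. N lies on line YG with YN:NG = 1:5 ⇒ N = (5/6, 1/6)
2. M lies on line BG with BM:MG = 1:5 ⇒ M = (0, 1/6)
3. J lies on line GN with GJ:JN = 4:1 ⇒ J = (2/3, 1/3)
4. L is the centroid of triangle YJB ⇒ L = (5/9, 1/9)
2·[BML] = -5/54, 2·[NBY] = 1/6
[BML]:[NBY] = -5/54:1/6 = -5/9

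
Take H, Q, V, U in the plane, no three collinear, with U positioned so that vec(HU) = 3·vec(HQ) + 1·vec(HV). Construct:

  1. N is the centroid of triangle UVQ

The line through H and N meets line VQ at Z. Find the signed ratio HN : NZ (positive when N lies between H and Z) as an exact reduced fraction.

HN:NZ = -2

Set H = (0, 0), Q = (1, 0), V = (0, 1), U = (3, 1); any affine frame gives the same invariant.
1. N is the centroid of triangle UVQ ⇒ N = (4/3, 2/3)
line HN meets VQ at Z = (2/3, 1/3)
N = H + t·(Z−H) with t = 2, so HN:NZ = 2:-1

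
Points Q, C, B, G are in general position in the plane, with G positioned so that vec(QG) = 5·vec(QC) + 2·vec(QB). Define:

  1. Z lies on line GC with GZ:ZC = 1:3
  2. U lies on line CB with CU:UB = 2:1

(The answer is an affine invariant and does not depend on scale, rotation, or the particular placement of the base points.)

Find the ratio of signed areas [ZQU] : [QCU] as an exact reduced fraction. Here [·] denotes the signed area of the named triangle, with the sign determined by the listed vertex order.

[ZQU]:[QCU] = -13/4

Choose coordinates Q = (0, 0), C = (1, 0), B = (0, 1), G = (5, 2).
1. Z lies on line GC with GZ:ZC = 1:3 ⇒ Z = (4, 3/2)
2. U lies on line CB with CU:UB = 2:1 ⇒ U = (1/3, 2/3)
2·[ZQU] = -13/6, 2·[QCU] = 2/3
[ZQU]:[QCU] = -13/6:2/3 = -13/4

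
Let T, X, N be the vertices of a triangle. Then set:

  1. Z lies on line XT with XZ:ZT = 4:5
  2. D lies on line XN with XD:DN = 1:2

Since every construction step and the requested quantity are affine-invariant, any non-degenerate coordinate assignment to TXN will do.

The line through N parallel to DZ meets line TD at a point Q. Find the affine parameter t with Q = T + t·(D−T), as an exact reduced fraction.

t = -3/5

Work in coordinates with T = (0, 0), X = (1, 0), N = (0, 1).
1. Z lies on line XT with XZ:ZT = 4:5 ⇒ Z = (5/9, 0)
2. D lies on line XN with XD:DN = 1:2 ⇒ D = (2/3, 1/3)
through N parallel to DZ: direction (-1/9, -1/3); meets TD at Q = (-2/5, -1/5)
Q = T + t·(D−T) with t = -3/5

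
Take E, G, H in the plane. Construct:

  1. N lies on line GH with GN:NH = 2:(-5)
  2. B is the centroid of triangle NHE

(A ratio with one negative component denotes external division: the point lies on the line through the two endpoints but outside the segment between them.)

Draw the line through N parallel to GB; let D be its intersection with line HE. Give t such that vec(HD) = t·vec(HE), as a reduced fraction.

Work in coordinates with E = (0, 0), G = (1, 0), H = (0, 1).
1. N lies on line GH with GN:NH = 2:(-5) ⇒ N = (5/3, -2/3)
2. B is the centroid of triangle NHE ⇒ B = (5/9, 1/9)
through N parallel to GB: direction (-4/9, 1/9); meets HE at D = (0, -1/4)
D = H + t·(E−H) with t = 5/4

t = 5/4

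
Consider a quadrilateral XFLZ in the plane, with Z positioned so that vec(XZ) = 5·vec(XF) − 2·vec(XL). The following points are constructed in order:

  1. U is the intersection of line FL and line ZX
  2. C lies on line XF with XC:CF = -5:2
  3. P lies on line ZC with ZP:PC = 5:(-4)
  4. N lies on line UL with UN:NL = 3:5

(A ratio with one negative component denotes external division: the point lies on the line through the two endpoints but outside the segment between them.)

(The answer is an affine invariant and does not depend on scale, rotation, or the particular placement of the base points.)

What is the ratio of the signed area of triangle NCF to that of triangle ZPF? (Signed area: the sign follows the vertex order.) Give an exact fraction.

Work in coordinates with X = (0, 0), F = (1, 0), L = (0, 1), Z = (5, -2).
1. U is the intersection of line FL and line ZX ⇒ U = (5/3, -2/3)
2. C lies on line XF with XC:CF = -5:2 ⇒ C = (5/3, 0)
3. P lies on line ZC with ZP:PC = 5:(-4) ⇒ P = (-35/3, 8)
4. N lies on line UL with UN:NL = 3:5 ⇒ N = (25/24, -1/24)
2·[NCF] = 1/36, 2·[ZPF] = 20/3
[NCF]:[ZPF] = 1/36:20/3 = 1/240

[NCF]:[ZPF] = 1/240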